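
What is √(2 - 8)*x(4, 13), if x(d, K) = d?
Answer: 4*I*√6 ≈ 9.798*I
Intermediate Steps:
√(2 - 8)*x(4, 13) = √(2 - 8)*4 = √(-6)*4 = (I*√6)*4 = 4*I*√6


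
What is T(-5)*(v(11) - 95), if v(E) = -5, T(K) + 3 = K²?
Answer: -2200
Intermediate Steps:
T(K) = -3 + K²
T(-5)*(v(11) - 95) = (-3 + (-5)²)*(-5 - 95) = (-3 + 25)*(-100) = 22*(-100) = -2200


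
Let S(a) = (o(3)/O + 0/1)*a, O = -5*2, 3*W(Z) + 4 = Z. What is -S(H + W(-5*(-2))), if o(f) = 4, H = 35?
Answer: 74/5 ≈ 14.800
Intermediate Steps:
W(Z) = -4/3 + Z/3
O = -10
S(a) = -2*a/5 (S(a) = (4/(-10) + 0/1)*a = (4*(-1/10) + 0*1)*a = (-2/5 + 0)*a = -2*a/5)
-S(H + W(-5*(-2))) = -(-2)*(35 + (-4/3 + (-5*(-2))/3))/5 = -(-2)*(35 + (-4/3 + (1/3)*10))/5 = -(-2)*(35 + (-4/3 + 10/3))/5 = -(-2)*(35 + 2)/5 = -(-2)*37/5 = -1*(-74/5) = 74/5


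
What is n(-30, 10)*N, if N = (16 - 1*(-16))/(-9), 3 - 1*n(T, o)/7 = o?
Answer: 1568/9 ≈ 174.22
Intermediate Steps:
n(T, o) = 21 - 7*o
N = -32/9 (N = (16 + 16)*(-⅑) = 32*(-⅑) = -32/9 ≈ -3.5556)
n(-30, 10)*N = (21 - 7*10)*(-32/9) = (21 - 70)*(-32/9) = -49*(-32/9) = 1568/9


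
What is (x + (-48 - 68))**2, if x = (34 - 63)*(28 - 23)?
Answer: 68121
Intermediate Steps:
x = -145 (x = -29*5 = -145)
(x + (-48 - 68))**2 = (-145 + (-48 - 68))**2 = (-145 - 116)**2 = (-261)**2 = 68121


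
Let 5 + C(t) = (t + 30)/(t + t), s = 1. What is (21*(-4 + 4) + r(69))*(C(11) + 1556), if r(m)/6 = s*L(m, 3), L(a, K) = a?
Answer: 7071741/11 ≈ 6.4289e+5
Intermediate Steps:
C(t) = -5 + (30 + t)/(2*t) (C(t) = -5 + (t + 30)/(t + t) = -5 + (30 + t)/((2*t)) = -5 + (30 + t)*(1/(2*t)) = -5 + (30 + t)/(2*t))
r(m) = 6*m (r(m) = 6*(1*m) = 6*m)
(21*(-4 + 4) + r(69))*(C(11) + 1556) = (21*(-4 + 4) + 6*69)*((-9/2 + 15/11) + 1556) = (21*0 + 414)*((-9/2 + 15*(1/11)) + 1556) = (0 + 414)*((-9/2 + 15/11) + 1556) = 414*(-69/22 + 1556) = 414*(34163/22) = 7071741/11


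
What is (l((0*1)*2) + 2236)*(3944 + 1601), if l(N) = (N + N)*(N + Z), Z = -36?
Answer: 12398620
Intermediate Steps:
l(N) = 2*N*(-36 + N) (l(N) = (N + N)*(N - 36) = (2*N)*(-36 + N) = 2*N*(-36 + N))
(l((0*1)*2) + 2236)*(3944 + 1601) = (2*((0*1)*2)*(-36 + (0*1)*2) + 2236)*(3944 + 1601) = (2*(0*2)*(-36 + 0*2) + 2236)*5545 = (2*0*(-36 + 0) + 2236)*5545 = (2*0*(-36) + 2236)*5545 = (0 + 2236)*5545 = 2236*5545 = 12398620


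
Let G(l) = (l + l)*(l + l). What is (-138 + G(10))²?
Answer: 68644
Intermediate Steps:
G(l) = 4*l² (G(l) = (2*l)*(2*l) = 4*l²)
(-138 + G(10))² = (-138 + 4*10²)² = (-138 + 4*100)² = (-138 + 400)² = 262² = 68644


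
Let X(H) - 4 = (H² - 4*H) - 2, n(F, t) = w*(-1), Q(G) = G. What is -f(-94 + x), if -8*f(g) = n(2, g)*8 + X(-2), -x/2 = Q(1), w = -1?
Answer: 11/4 ≈ 2.7500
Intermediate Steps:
n(F, t) = 1 (n(F, t) = -1*(-1) = 1)
X(H) = 2 + H² - 4*H (X(H) = 4 + ((H² - 4*H) - 2) = 4 + (-2 + H² - 4*H) = 2 + H² - 4*H)
x = -2 (x = -2*1 = -2)
f(g) = -11/4 (f(g) = -(1*8 + (2 + (-2)² - 4*(-2)))/8 = -(8 + (2 + 4 + 8))/8 = -(8 + 14)/8 = -⅛*22 = -11/4)
-f(-94 + x) = -1*(-11/4) = 11/4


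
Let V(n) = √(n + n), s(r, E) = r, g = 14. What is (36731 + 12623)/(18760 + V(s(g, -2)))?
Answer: 33067180/12569199 - 24677*√7/87984393 ≈ 2.6301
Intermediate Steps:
V(n) = √2*√n (V(n) = √(2*n) = √2*√n)
(36731 + 12623)/(18760 + V(s(g, -2))) = (36731 + 12623)/(18760 + √2*√14) = 49354/(18760 + 2*√7)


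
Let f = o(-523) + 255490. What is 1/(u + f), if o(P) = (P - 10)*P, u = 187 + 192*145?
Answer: 1/562276 ≈ 1.7785e-6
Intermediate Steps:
u = 28027 (u = 187 + 27840 = 28027)
o(P) = P*(-10 + P) (o(P) = (-10 + P)*P = P*(-10 + P))
f = 534249 (f = -523*(-10 - 523) + 255490 = -523*(-533) + 255490 = 278759 + 255490 = 534249)
1/(u + f) = 1/(28027 + 534249) = 1/562276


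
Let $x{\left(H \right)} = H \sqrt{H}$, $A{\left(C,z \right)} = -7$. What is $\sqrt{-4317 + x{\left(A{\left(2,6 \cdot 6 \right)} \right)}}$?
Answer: $\sqrt{-4317 - 7 i \sqrt{7}} \approx 0.1409 - 65.704 i$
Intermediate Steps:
$x{\left(H \right)} = H^{\frac{3}{2}}$
$\sqrt{-4317 + x{\left(A{\left(2,6 \cdot 6 \right)} \right)}} = \sqrt{-4317 + \left(-7\right)^{\frac{3}{2}}} = \sqrt{-4317 - 7 i \sqrt{7}}$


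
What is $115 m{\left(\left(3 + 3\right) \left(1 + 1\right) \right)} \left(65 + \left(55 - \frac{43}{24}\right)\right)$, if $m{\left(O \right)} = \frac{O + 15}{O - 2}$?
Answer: $\frac{587259}{16} \approx 36704.0$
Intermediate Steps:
$m{\left(O \right)} = \frac{15 + O}{-2 + O}$
$115 m{\left(\left(3 + 3\right) \left(1 + 1\right) \right)} \left(65 + \left(55 - \frac{43}{24}\right)\right) = 115 \frac{15 + \left(3 + 3\right) \left(1 + 1\right)}{-2 + \left(3 + 3\right) \left(1 + 1\right)} \left(65 + \left(55 - \frac{43}{24}\right)\right) = 115 \frac{15 + 6 \cdot 2}{-2 + 6 \cdot 2} \left(65 + \left(55 - 43 \cdot \frac{1}{24}\right)\right) = 115 \frac{15 + 12}{-2 + 12} \left(65 + \left(55 - \frac{43}{24}\right)\right) = 115 \cdot \frac{1}{10} \cdot 27 \left(65 + \left(55 - \frac{43}{24}\right)\right) = 115 \cdot \frac{1}{10} \cdot 27 \left(65 + \frac{1277}{24}\right) = 115 \cdot \frac{27}{10} \cdot \frac{2837}{24} = \frac{621}{2} \cdot \frac{2837}{24} = \frac{587259}{16}$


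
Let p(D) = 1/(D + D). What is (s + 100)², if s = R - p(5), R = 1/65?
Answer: 168714121/16900 ≈ 9983.1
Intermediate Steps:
p(D) = 1/(2*D)
R = 1/65 ≈ 0.015385
s = -11/130 (s = 1/65 - 1/(2*5) = 1/65 - 1*⅒ = 1/65 - ⅒ = -11/130 ≈ -0.084615)
(s + 100)² = (-11/130 + 100)² = (12989/130)² = 168714121/16900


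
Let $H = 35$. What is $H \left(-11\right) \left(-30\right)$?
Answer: $11550$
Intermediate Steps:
$H \left(-11\right) \left(-30\right) = 35 \left(-11\right) \left(-30\right) = \left(-385\right) \left(-30\right) = 11550$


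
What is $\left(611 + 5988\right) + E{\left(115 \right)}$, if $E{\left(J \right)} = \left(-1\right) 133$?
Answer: $6466$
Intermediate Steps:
$E{\left(J \right)} = -133$
$\left(611 + 5988\right) + E{\left(115 \right)} = \left(611 + 5988\right) - 133 = 6599 - 133 = 6466$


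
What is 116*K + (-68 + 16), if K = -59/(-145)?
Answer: -24/5 ≈ -4.8000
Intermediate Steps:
K = 59/145 (K = -59*(-1/145) = 59/145 ≈ 0.40690)
116*K + (-68 + 16) = 116*(59/145) + (-68 + 16) = 236/5 - 52 = -24/5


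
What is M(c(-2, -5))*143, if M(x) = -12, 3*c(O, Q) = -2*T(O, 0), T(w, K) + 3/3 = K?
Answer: -1716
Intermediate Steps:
T(w, K) = -1 + K
c(O, Q) = ⅔ (c(O, Q) = (-2*(-1 + 0))/3 = (-2*(-1))/3 = (⅓)*2 = ⅔)
M(c(-2, -5))*143 = -12*143 = -1716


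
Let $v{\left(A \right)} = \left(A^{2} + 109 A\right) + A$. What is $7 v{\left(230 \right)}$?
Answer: $547400$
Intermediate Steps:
$v{\left(A \right)} = A^{2} + 110 A$
$7 v{\left(230 \right)} = 7 \cdot 230 \left(110 + 230\right) = 7 \cdot 230 \cdot 340 = 7 \cdot 78200 = 547400$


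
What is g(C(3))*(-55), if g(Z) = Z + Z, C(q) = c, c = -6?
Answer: 660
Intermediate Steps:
C(q) = -6
g(Z) = 2*Z
g(C(3))*(-55) = (2*(-6))*(-55) = -12*(-55) = 660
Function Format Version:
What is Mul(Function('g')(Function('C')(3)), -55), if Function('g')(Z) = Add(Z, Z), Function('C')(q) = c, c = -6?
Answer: 660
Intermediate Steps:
Function('C')(q) = -6
Function('g')(Z) = Mul(2, Z)
Mul(Function('g')(Function('C')(3)), -55) = Mul(Mul(2, -6), -55) = Mul(-12, -55) = 660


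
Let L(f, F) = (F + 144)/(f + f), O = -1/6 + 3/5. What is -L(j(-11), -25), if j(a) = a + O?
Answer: 1785/317 ≈ 5.6309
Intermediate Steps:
O = 13/30 (O = -1*⅙ + 3*(⅕) = -⅙ + ⅗ = 13/30 ≈ 0.43333)
j(a) = 13/30 + a (j(a) = a + 13/30 = 13/30 + a)
L(f, F) = (144 + F)/(2*f) (L(f, F) = (144 + F)/((2*f)) = (144 + F)*(1/(2*f)) = (144 + F)/(2*f))
-L(j(-11), -25) = -(144 - 25)/(2*(13/30 - 11)) = -119/(2*(-317/30)) = -(-30)*119/(2*317) = -1*(-1785/317) = 1785/317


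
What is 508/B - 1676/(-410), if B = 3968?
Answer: 857331/203360 ≈ 4.2158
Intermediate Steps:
508/B - 1676/(-410) = 508/3968 - 1676/(-410) = 508*(1/3968) - 1676*(-1/410) = 127/992 + 838/205 = 857331/203360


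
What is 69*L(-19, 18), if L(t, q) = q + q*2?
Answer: 3726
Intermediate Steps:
L(t, q) = 3*q (L(t, q) = q + 2*q = 3*q)
69*L(-19, 18) = 69*(3*18) = 69*54 = 3726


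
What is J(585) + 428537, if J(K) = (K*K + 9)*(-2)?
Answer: -255931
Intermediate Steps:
J(K) = -18 - 2*K² (J(K) = (K² + 9)*(-2) = (9 + K²)*(-2) = -18 - 2*K²)
J(585) + 428537 = (-18 - 2*585²) + 428537 = (-18 - 2*342225) + 428537 = (-18 - 684450) + 428537 = -684468 + 428537 = -255931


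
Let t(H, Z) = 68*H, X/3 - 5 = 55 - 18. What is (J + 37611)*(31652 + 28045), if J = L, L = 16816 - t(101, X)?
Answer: 2839129623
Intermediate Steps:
X = 126 (X = 15 + 3*(55 - 18) = 15 + 3*37 = 15 + 111 = 126)
L = 9948 (L = 16816 - 68*101 = 16816 - 1*6868 = 16816 - 6868 = 9948)
J = 9948
(J + 37611)*(31652 + 28045) = (9948 + 37611)*(31652 + 28045) = 47559*59697 = 2839129623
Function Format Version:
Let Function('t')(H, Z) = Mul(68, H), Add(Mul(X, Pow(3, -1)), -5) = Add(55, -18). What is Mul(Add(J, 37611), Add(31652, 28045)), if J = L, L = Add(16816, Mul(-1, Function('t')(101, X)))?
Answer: 2839129623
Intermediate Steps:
X = 126 (X = Add(15, Mul(3, Add(55, -18))) = Add(15, Mul(3, 37)) = Add(15, 111) = 126)
L = 9948 (L = Add(16816, Mul(-1, Mul(68, 101))) = Add(16816, Mul(-1, 6868)) = Add(16816, -6868) = 9948)
J = 9948
Mul(Add(J, 37611), Add(31652, 28045)) = Mul(Add(9948, 37611), Add(31652, 28045)) = Mul(47559, 59697) = 2839129623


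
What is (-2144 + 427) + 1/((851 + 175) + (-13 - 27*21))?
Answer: -765781/446 ≈ -1717.0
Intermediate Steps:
(-2144 + 427) + 1/((851 + 175) + (-13 - 27*21)) = -1717 + 1/(1026 + (-13 - 567)) = -1717 + 1/(1026 - 580) = -1717 + 1/446 = -765781/446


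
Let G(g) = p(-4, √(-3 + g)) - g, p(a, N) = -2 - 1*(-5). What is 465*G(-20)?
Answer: 10695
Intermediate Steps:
p(a, N) = 3 (p(a, N) = -2 + 5 = 3)
G(g) = 3 - g
465*G(-20) = 465*(3 - 1*(-20)) = 465*(3 + 20) = 465*23 = 10695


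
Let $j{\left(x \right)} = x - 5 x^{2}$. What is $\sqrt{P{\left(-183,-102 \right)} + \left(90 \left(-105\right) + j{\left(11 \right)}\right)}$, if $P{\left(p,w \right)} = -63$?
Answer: $3 i \sqrt{1123} \approx 100.53 i$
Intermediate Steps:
$\sqrt{P{\left(-183,-102 \right)} + \left(90 \left(-105\right) + j{\left(11 \right)}\right)} = \sqrt{-63 + \left(90 \left(-105\right) + 11 \left(1 - 55\right)\right)} = \sqrt{-63 - \left(9450 - 11 \left(1 - 55\right)\right)} = \sqrt{-63 + \left(-9450 + 11 \left(-54\right)\right)} = \sqrt{-63 - 10044} = \sqrt{-10107} = 3 i \sqrt{1123}$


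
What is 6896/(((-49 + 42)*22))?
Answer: -3448/77 ≈ -44.779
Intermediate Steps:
6896/(((-49 + 42)*22)) = 6896/((-7*22)) = 6896/(-154) = 6896*(-1/154) = -3448/77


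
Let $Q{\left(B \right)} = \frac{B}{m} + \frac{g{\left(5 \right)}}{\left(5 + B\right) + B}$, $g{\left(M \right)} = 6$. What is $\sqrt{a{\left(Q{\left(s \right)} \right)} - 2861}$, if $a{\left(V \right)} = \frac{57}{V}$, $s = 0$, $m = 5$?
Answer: $\frac{i \sqrt{11254}}{2} \approx 53.042 i$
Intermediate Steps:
$Q{\left(B \right)} = \frac{6}{5 + 2 B} + \frac{B}{5}$ ($Q{\left(B \right)} = \frac{B}{5} + \frac{6}{\left(5 + B\right) + B} = B \frac{1}{5} + \frac{6}{5 + 2 B} = \frac{B}{5} + \frac{6}{5 + 2 B} = \frac{6}{5 + 2 B} + \frac{B}{5}$)
$\sqrt{a{\left(Q{\left(s \right)} \right)} - 2861} = \sqrt{\frac{57}{\frac{1}{5} \frac{1}{5 + 2 \cdot 0} \left(30 + 2 \cdot 0^{2} + 5 \cdot 0\right)} - 2861} = \sqrt{\frac{57}{\frac{1}{5} \frac{1}{5 + 0} \left(30 + 2 \cdot 0 + 0\right)} - 2861} = \sqrt{\frac{57}{\frac{1}{5} \cdot \frac{1}{5} \left(30 + 0 + 0\right)} - 2861} = \sqrt{\frac{57}{\frac{1}{5} \cdot \frac{1}{5} \cdot 30} - 2861} = \sqrt{\frac{57}{\frac{6}{5}} - 2861} = \sqrt{57 \cdot \frac{5}{6} - 2861} = \sqrt{\frac{95}{2} - 2861} = \sqrt{- \frac{5627}{2}} = \frac{i \sqrt{11254}}{2}$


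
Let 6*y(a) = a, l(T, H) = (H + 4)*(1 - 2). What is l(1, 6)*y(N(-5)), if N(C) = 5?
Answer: -25/3 ≈ -8.3333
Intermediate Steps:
l(T, H) = -4 - H (l(T, H) = (4 + H)*(-1) = -4 - H)
y(a) = a/6
l(1, 6)*y(N(-5)) = (-4 - 1*6)*((1/6)*5) = (-4 - 6)*(5/6) = -10*5/6 = -25/3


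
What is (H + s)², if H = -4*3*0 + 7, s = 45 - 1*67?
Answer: 225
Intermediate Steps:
s = -22 (s = 45 - 67 = -22)
H = 7 (H = -0 + 7 = -4*0 + 7 = 0 + 7 = 7)
(H + s)² = (7 - 22)² = (-15)² = 225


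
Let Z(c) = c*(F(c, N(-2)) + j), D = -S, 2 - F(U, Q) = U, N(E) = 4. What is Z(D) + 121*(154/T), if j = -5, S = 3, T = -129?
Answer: -18634/129 ≈ -144.45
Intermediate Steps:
F(U, Q) = 2 - U
D = -3 (D = -1*3 = -3)
Z(c) = c*(-3 - c) (Z(c) = c*((2 - c) - 5) = c*(-3 - c))
Z(D) + 121*(154/T) = -1*(-3)*(3 - 3) + 121*(154/(-129)) = -1*(-3)*0 + 121*(154*(-1/129)) = 0 + 121*(-154/129) = 0 - 18634/129 = -18634/129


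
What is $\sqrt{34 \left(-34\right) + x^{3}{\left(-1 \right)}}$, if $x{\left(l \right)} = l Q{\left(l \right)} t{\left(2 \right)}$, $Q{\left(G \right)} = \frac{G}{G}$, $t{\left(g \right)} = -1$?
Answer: $i \sqrt{1155} \approx 33.985 i$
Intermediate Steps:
$Q{\left(G \right)} = 1$
$x{\left(l \right)} = - l$ ($x{\left(l \right)} = l 1 \left(-1\right) = l \left(-1\right) = - l$)
$\sqrt{34 \left(-34\right) + x^{3}{\left(-1 \right)}} = \sqrt{34 \left(-34\right) + \left(\left(-1\right) \left(-1\right)\right)^{3}} = \sqrt{-1156 + 1^{3}} = \sqrt{-1156 + 1} = \sqrt{-1155} = i \sqrt{1155}$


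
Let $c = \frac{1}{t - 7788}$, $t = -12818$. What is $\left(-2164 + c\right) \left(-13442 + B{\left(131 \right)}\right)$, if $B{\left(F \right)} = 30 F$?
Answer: $\frac{212076627060}{10303} \approx 2.0584 \cdot 10^{7}$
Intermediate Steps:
$c = - \frac{1}{20606}$ ($c = \frac{1}{-12818 - 7788} = \frac{1}{-20606} = - \frac{1}{20606} \approx -4.853 \cdot 10^{-5}$)
$\left(-2164 + c\right) \left(-13442 + B{\left(131 \right)}\right) = \left(-2164 - \frac{1}{20606}\right) \left(-13442 + 30 \cdot 131\right) = - \frac{44591385 \left(-13442 + 3930\right)}{20606} = \left(- \frac{44591385}{20606}\right) \left(-9512\right) = \frac{212076627060}{10303}$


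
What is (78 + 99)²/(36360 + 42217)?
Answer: 31329/78577 ≈ 0.39870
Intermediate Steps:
(78 + 99)²/(36360 + 42217) = 177²/78577 = 31329*(1/78577) = 31329/78577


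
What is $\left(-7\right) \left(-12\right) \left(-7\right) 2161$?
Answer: $-1270668$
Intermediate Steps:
$\left(-7\right) \left(-12\right) \left(-7\right) 2161 = 84 \left(-7\right) 2161 = \left(-588\right) 2161 = -1270668$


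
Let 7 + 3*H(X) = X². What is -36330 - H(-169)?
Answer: -45848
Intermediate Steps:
H(X) = -7/3 + X²/3
-36330 - H(-169) = -36330 - (-7/3 + (⅓)*(-169)²) = -36330 - (-7/3 + (⅓)*28561) = -36330 - (-7/3 + 28561/3) = -36330 - 1*9518 = -36330 - 9518 = -45848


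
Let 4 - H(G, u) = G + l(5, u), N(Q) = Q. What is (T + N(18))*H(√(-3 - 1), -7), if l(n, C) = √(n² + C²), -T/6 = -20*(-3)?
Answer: -1368 + 342*√74 + 684*I ≈ 1574.0 + 684.0*I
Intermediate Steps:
T = -360 (T = -(-120)*(-3) = -6*60 = -360)
l(n, C) = √(C² + n²)
H(G, u) = 4 - G - √(25 + u²) (H(G, u) = 4 - (G + √(u² + 5²)) = 4 - (G + √(u² + 25)) = 4 - (G + √(25 + u²)) = 4 + (-G - √(25 + u²)) = 4 - G - √(25 + u²))
(T + N(18))*H(√(-3 - 1), -7) = (-360 + 18)*(4 - √(-3 - 1) - √(25 + (-7)²)) = -342*(4 - √(-4) - √(25 + 49)) = -342*(4 - 2*I - √74) = -342*(4 - √74 - 2*I) = -1368 + 342*√74 + 684*I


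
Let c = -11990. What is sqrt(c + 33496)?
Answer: sqrt(21506) ≈ 146.65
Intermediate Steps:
sqrt(c + 33496) = sqrt(-11990 + 33496) = sqrt(21506)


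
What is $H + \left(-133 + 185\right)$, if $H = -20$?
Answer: $32$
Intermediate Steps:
$H + \left(-133 + 185\right) = -20 + \left(-133 + 185\right) = -20 + 52 = 32$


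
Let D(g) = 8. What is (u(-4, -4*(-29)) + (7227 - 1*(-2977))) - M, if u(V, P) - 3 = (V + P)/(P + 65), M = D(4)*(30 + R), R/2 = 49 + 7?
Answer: 1641963/181 ≈ 9071.6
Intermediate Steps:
R = 112 (R = 2*(49 + 7) = 2*56 = 112)
M = 1136 (M = 8*(30 + 112) = 8*142 = 1136)
u(V, P) = 3 + (P + V)/(65 + P) (u(V, P) = 3 + (V + P)/(P + 65) = 3 + (P + V)/(65 + P))
(u(-4, -4*(-29)) + (7227 - 1*(-2977))) - M = ((195 - 4 + 4*(-4*(-29)))/(65 - 4*(-29)) + (7227 - 1*(-2977))) - 1*1136 = ((195 - 4 + 4*116)/(65 + 116) + (7227 + 2977)) - 1136 = ((195 - 4 + 464)/181 + 10204) - 1136 = ((1/181)*655 + 10204) - 1136 = (655/181 + 10204) - 1136 = 1847579/181 - 1136 = 1641963/181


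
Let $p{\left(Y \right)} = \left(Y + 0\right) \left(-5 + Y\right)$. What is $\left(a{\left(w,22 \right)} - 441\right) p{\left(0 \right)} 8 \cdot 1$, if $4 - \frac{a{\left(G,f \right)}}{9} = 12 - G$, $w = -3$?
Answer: $0$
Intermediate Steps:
$a{\left(G,f \right)} = -72 + 9 G$ ($a{\left(G,f \right)} = 36 - 9 \left(12 - G\right) = 36 + \left(-108 + 9 G\right) = -72 + 9 G$)
$p{\left(Y \right)} = Y \left(-5 + Y\right)$
$\left(a{\left(w,22 \right)} - 441\right) p{\left(0 \right)} 8 \cdot 1 = \left(\left(-72 + 9 \left(-3\right)\right) - 441\right) 0 \left(-5 + 0\right) 8 \cdot 1 = \left(\left(-72 - 27\right) - 441\right) 0 \left(-5\right) 8 \cdot 1 = \left(-99 - 441\right) 0 \cdot 8 \cdot 1 = - 540 \cdot 0 \cdot 1 = \left(-540\right) 0 = 0$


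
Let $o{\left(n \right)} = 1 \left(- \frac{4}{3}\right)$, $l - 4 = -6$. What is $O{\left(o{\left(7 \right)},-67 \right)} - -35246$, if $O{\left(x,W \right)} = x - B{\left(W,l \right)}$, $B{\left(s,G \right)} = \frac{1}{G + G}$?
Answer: $\frac{422939}{12} \approx 35245.0$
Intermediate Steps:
$l = -2$ ($l = 4 - 6 = -2$)
$B{\left(s,G \right)} = \frac{1}{2 G}$
$o{\left(n \right)} = - \frac{4}{3}$ ($o{\left(n \right)} = 1 \left(\left(-4\right) \frac{1}{3}\right) = 1 \left(- \frac{4}{3}\right) = - \frac{4}{3}$)
$O{\left(x,W \right)} = \frac{1}{4} + x$ ($O{\left(x,W \right)} = x - \frac{1}{2 \left(-2\right)} = x - \frac{1}{2} \left(- \frac{1}{2}\right) = x - - \frac{1}{4} = x + \frac{1}{4} = \frac{1}{4} + x$)
$O{\left(o{\left(7 \right)},-67 \right)} - -35246 = \left(\frac{1}{4} - \frac{4}{3}\right) - -35246 = - \frac{13}{12} + 35246 = \frac{422939}{12}$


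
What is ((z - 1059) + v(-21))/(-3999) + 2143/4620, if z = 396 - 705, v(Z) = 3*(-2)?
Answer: 4972579/6158460 ≈ 0.80744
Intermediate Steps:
v(Z) = -6
z = -309
((z - 1059) + v(-21))/(-3999) + 2143/4620 = ((-309 - 1059) - 6)/(-3999) + 2143/4620 = (-1368 - 6)*(-1/3999) + 2143*(1/4620) = -1374*(-1/3999) + 2143/4620 = 458/1333 + 2143/4620 = 4972579/6158460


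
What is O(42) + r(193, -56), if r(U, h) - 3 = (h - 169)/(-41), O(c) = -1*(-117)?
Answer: 5145/41 ≈ 125.49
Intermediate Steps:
O(c) = 117
r(U, h) = 292/41 - h/41 (r(U, h) = 3 + (h - 169)/(-41) = 3 + (-169 + h)*(-1/41) = 3 + (169/41 - h/41) = 292/41 - h/41)
O(42) + r(193, -56) = 117 + (292/41 - 1/41*(-56)) = 117 + (292/41 + 56/41) = 117 + 348/41 = 5145/41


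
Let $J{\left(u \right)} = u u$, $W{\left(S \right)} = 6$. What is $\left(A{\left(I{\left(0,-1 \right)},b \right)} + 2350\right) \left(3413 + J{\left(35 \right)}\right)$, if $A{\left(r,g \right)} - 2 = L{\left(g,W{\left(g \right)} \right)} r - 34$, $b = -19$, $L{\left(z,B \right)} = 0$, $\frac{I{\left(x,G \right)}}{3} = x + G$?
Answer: $10750884$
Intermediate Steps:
$I{\left(x,G \right)} = 3 G + 3 x$ ($I{\left(x,G \right)} = 3 \left(x + G\right) = 3 \left(G + x\right) = 3 G + 3 x$)
$J{\left(u \right)} = u^{2}$
$A{\left(r,g \right)} = -32$ ($A{\left(r,g \right)} = 2 - \left(34 + 0 r\right) = 2 + \left(0 - 34\right) = 2 - 34 = -32$)
$\left(A{\left(I{\left(0,-1 \right)},b \right)} + 2350\right) \left(3413 + J{\left(35 \right)}\right) = \left(-32 + 2350\right) \left(3413 + 35^{2}\right) = 2318 \left(3413 + 1225\right) = 2318 \cdot 4638 = 10750884$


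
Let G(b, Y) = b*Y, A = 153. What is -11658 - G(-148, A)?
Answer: 10986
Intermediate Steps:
G(b, Y) = Y*b
-11658 - G(-148, A) = -11658 - 153*(-148) = -11658 - 1*(-22644) = -11658 + 22644 = 10986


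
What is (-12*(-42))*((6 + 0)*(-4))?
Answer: -12096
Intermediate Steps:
(-12*(-42))*((6 + 0)*(-4)) = 504*(6*(-4)) = 504*(-24) = -12096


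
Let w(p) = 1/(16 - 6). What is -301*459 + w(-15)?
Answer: -1381589/10 ≈ -1.3816e+5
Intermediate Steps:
w(p) = ⅒ (w(p) = 1/10 = ⅒)
-301*459 + w(-15) = -301*459 + ⅒ = -138159 + ⅒ = -1381589/10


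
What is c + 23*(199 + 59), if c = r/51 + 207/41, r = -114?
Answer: 4137959/697 ≈ 5936.8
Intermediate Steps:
c = 1961/697 (c = -114/51 + 207/41 = -114*1/51 + 207*(1/41) = -38/17 + 207/41 = 1961/697 ≈ 2.8135)
c + 23*(199 + 59) = 1961/697 + 23*(199 + 59) = 1961/697 + 23*258 = 1961/697 + 5934 = 4137959/697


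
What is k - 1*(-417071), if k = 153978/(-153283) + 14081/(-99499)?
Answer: 6360943053324462/15251505217 ≈ 4.1707e+5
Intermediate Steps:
k = -17479034945/15251505217 (k = 153978*(-1/153283) + 14081*(-1/99499) = -153978/153283 - 14081/99499 = -17479034945/15251505217 ≈ -1.1461)
k - 1*(-417071) = -17479034945/15251505217 - 1*(-417071) = -17479034945/15251505217 + 417071 = 6360943053324462/15251505217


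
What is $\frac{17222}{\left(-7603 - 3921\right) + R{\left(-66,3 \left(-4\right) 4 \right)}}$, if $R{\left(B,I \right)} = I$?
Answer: $- \frac{8611}{5786} \approx -1.4882$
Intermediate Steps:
$\frac{17222}{\left(-7603 - 3921\right) + R{\left(-66,3 \left(-4\right) 4 \right)}} = \frac{17222}{\left(-7603 - 3921\right) + 3 \left(-4\right) 4} = \frac{17222}{-11524 - 48} = \frac{17222}{-11572} = 17222 \left(- \frac{1}{11572}\right) = - \frac{8611}{5786}$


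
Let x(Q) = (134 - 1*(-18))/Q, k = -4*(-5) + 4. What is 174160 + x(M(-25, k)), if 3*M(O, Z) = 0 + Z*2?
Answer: 348339/2 ≈ 1.7417e+5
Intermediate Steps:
k = 24 (k = 20 + 4 = 24)
M(O, Z) = 2*Z/3 (M(O, Z) = (0 + Z*2)/3 = (0 + 2*Z)/3 = (2*Z)/3 = 2*Z/3)
x(Q) = 152/Q (x(Q) = (134 + 18)/Q = 152/Q)
174160 + x(M(-25, k)) = 174160 + 152/(((2/3)*24)) = 174160 + 152/16 = 174160 + 152*(1/16) = 174160 + 19/2 = 348339/2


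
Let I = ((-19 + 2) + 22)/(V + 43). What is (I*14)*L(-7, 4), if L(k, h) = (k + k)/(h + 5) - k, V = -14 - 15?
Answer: 245/9 ≈ 27.222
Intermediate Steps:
V = -29
I = 5/14 (I = ((-19 + 2) + 22)/(-29 + 43) = (-17 + 22)/14 = 5*(1/14) = 5/14 ≈ 0.35714)
L(k, h) = -k + 2*k/(5 + h) (L(k, h) = (2*k)/(5 + h) - k = 2*k/(5 + h) - k = -k + 2*k/(5 + h))
(I*14)*L(-7, 4) = ((5/14)*14)*(-1*(-7)*(3 + 4)/(5 + 4)) = 5*(-1*(-7)*7/9) = 5*(-1*(-7)*⅑*7) = 5*(49/9) = 245/9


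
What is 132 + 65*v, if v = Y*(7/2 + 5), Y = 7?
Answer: 7999/2 ≈ 3999.5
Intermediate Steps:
v = 119/2 (v = 7*(7/2 + 5) = 7*(17/2) = 119/2 ≈ 59.500)
132 + 65*v = 132 + 65*(119/2) = 132 + 7735/2 = 7999/2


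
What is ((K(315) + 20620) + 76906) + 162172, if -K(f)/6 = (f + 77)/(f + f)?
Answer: 3895414/15 ≈ 2.5969e+5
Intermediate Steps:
K(f) = -3*(77 + f)/f (K(f) = -6*(f + 77)/(f + f) = -6*(77 + f)/(2*f) = -6*(77 + f)*1/(2*f) = -3*(77 + f)/f)
((K(315) + 20620) + 76906) + 162172 = (((-3 - 231/315) + 20620) + 76906) + 162172 = (((-3 - 231*1/315) + 20620) + 76906) + 162172 = (((-3 - 11/15) + 20620) + 76906) + 162172 = ((-56/15 + 20620) + 76906) + 162172 = (309244/15 + 76906) + 162172 = 1462834/15 + 162172 = 3895414/15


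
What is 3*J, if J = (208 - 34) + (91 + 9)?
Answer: 822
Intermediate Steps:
J = 274 (J = 174 + 100 = 274)
3*J = 3*274 = 822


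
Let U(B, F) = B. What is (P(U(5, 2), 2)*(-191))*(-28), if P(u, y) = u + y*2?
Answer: 48132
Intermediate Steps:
P(u, y) = u + 2*y
(P(U(5, 2), 2)*(-191))*(-28) = ((5 + 2*2)*(-191))*(-28) = ((5 + 4)*(-191))*(-28) = (9*(-191))*(-28) = -1719*(-28) = 48132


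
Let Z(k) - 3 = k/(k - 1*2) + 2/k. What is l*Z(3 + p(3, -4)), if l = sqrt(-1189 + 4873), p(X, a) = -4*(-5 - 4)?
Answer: 11848*sqrt(921)/1443 ≈ 249.18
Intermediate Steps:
p(X, a) = 36 (p(X, a) = -4*(-9) = 36)
Z(k) = 3 + 2/k + k/(-2 + k) (Z(k) = 3 + (k/(k - 1*2) + 2/k) = 3 + (k/(k - 2) + 2/k) = 3 + (k/(-2 + k) + 2/k) = 3 + (2/k + k/(-2 + k)) = 3 + 2/k + k/(-2 + k))
l = 2*sqrt(921) (l = sqrt(3684) = 2*sqrt(921) ≈ 60.696)
l*Z(3 + p(3, -4)) = (2*sqrt(921))*(4*(-1 + (3 + 36)**2 - (3 + 36))/((3 + 36)*(-2 + (3 + 36)))) = (2*sqrt(921))*(4*(-1 + 39**2 - 1*39)/(39*(-2 + 39))) = (2*sqrt(921))*(4*(1/39)*(-1 + 1521 - 39)/37) = (2*sqrt(921))*(4*(1/39)*(1/37)*1481) = (2*sqrt(921))*(5924/1443) = 11848*sqrt(921)/1443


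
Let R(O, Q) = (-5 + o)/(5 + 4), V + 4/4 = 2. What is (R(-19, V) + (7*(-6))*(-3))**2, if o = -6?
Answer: 1261129/81 ≈ 15570.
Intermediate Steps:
V = 1 (V = -1 + 2 = 1)
R(O, Q) = -11/9 (R(O, Q) = (-5 - 6)/(5 + 4) = -11/9)
(R(-19, V) + (7*(-6))*(-3))**2 = (-11/9 + (7*(-6))*(-3))**2 = (-11/9 - 42*(-3))**2 = (-11/9 + 126)**2 = (1123/9)**2 = 1261129/81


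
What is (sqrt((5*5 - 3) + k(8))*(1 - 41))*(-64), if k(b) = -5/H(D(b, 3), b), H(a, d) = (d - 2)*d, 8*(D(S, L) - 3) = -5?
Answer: 640*sqrt(3153)/3 ≈ 11979.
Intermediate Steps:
D(S, L) = 19/8 (D(S, L) = 3 + (1/8)*(-5) = 3 - 5/8 = 19/8)
H(a, d) = d*(-2 + d) (H(a, d) = (-2 + d)*d = d*(-2 + d))
k(b) = -5/(b*(-2 + b)) (k(b) = -5*1/(b*(-2 + b)) = -5/(b*(-2 + b)))
(sqrt((5*5 - 3) + k(8))*(1 - 41))*(-64) = (sqrt((5*5 - 3) - 5/(8*(-2 + 8)))*(1 - 41))*(-64) = (sqrt((25 - 3) - 5*1/8/6)*(-40))*(-64) = (sqrt(22 - 5*1/8*1/6)*(-40))*(-64) = (sqrt(22 - 5/48)*(-40))*(-64) = (sqrt(1051/48)*(-40))*(-64) = ((sqrt(3153)/12)*(-40))*(-64) = -10*sqrt(3153)/3*(-64) = 640*sqrt(3153)/3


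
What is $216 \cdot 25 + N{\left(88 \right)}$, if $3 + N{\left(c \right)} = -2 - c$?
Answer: $5307$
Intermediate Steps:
$N{\left(c \right)} = -5 - c$ ($N{\left(c \right)} = -3 - \left(2 + c\right) = -5 - c$)
$216 \cdot 25 + N{\left(88 \right)} = 216 \cdot 25 - 93 = 5400 - 93 = 5307$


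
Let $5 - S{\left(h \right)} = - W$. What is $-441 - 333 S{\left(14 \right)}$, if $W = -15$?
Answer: $2889$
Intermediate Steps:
$S{\left(h \right)} = -10$ ($S{\left(h \right)} = 5 - \left(-1\right) \left(-15\right) = 5 - 15 = -10$)
$-441 - 333 S{\left(14 \right)} = -441 - -3330 = -441 + 3330 = 2889$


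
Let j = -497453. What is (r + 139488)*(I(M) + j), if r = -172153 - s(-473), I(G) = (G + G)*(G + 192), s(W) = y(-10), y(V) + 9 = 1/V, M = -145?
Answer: 166898753397/10 ≈ 1.6690e+10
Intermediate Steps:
y(V) = -9 + 1/V
s(W) = -91/10 (s(W) = -9 + 1/(-10) = -9 - ⅒ = -91/10)
I(G) = 2*G*(192 + G) (I(G) = (2*G)*(192 + G) = 2*G*(192 + G))
r = -1721439/10 (r = -172153 - 1*(-91/10) = -172153 + 91/10 = -1721439/10 ≈ -1.7214e+5)
(r + 139488)*(I(M) + j) = (-1721439/10 + 139488)*(2*(-145)*(192 - 145) - 497453) = -326559*(2*(-145)*47 - 497453)/10 = -326559*(-13630 - 497453)/10 = -326559/10*(-511083) = 166898753397/10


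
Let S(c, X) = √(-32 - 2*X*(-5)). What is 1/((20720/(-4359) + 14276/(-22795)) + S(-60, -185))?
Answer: -26556930981996510/9433441463314038653 - 9873086253194025*I*√1882/18866882926628077306 ≈ -0.0028152 - 0.022702*I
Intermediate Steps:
S(c, X) = √(-32 + 10*X)
1/((20720/(-4359) + 14276/(-22795)) + S(-60, -185)) = 1/((20720/(-4359) + 14276/(-22795)) + √(-32 + 10*(-185))) = 1/((20720*(-1/4359) + 14276*(-1/22795)) + √(-32 - 1850)) = 1/((-20720/4359 - 14276/22795) + √(-1882)) = 1/(-534541484/99363405 + I*√1882)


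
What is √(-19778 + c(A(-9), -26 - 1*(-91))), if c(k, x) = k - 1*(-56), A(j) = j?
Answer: I*√19731 ≈ 140.47*I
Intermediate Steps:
c(k, x) = 56 + k (c(k, x) = k + 56 = 56 + k)
√(-19778 + c(A(-9), -26 - 1*(-91))) = √(-19778 + (56 - 9)) = √(-19778 + 47) = √(-19731) = I*√19731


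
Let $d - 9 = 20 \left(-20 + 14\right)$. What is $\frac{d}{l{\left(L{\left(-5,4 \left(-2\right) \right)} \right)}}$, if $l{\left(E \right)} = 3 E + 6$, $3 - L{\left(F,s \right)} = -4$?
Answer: $- \frac{37}{9} \approx -4.1111$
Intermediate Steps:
$L{\left(F,s \right)} = 7$ ($L{\left(F,s \right)} = 3 - -4 = 3 + 4 = 7$)
$d = -111$ ($d = 9 + 20 \left(-20 + 14\right) = 9 + 20 \left(-6\right) = 9 - 120 = -111$)
$l{\left(E \right)} = 6 + 3 E$
$\frac{d}{l{\left(L{\left(-5,4 \left(-2\right) \right)} \right)}} = - \frac{111}{6 + 3 \cdot 7} = - \frac{111}{6 + 21} = - \frac{111}{27} = \left(-111\right) \frac{1}{27} = - \frac{37}{9}$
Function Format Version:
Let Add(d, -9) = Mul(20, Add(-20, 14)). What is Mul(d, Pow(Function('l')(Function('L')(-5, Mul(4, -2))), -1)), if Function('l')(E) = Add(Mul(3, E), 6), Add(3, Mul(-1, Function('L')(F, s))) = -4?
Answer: Rational(-37, 9) ≈ -4.1111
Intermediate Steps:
Function('L')(F, s) = 7 (Function('L')(F, s) = Add(3, Mul(-1, -4)) = Add(3, 4) = 7)
d = -111 (d = Add(9, Mul(20, Add(-20, 14))) = Add(9, Mul(20, -6)) = Add(9, -120) = -111)
Function('l')(E) = Add(6, Mul(3, E))
Mul(d, Pow(Function('l')(Function('L')(-5, Mul(4, -2))), -1)) = Mul(-111, Pow(Add(6, Mul(3, 7)), -1)) = Mul(-111, Pow(Add(6, 21), -1)) = Mul(-111, Pow(27, -1)) = Mul(-111, Rational(1, 27)) = Rational(-37, 9)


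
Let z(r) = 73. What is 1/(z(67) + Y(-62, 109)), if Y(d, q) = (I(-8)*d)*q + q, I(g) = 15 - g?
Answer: -1/155252 ≈ -6.4411e-6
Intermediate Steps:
Y(d, q) = q + 23*d*q (Y(d, q) = ((15 - 1*(-8))*d)*q + q = ((15 + 8)*d)*q + q = (23*d)*q + q = 23*d*q + q = q + 23*d*q)
1/(z(67) + Y(-62, 109)) = 1/(73 + 109*(1 + 23*(-62))) = 1/(73 + 109*(1 - 1426)) = 1/(73 + 109*(-1425)) = 1/(73 - 155325) = 1/(-155252) = -1/155252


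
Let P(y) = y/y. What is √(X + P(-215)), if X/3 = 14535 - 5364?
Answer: √27514 ≈ 165.87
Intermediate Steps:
P(y) = 1
X = 27513 (X = 3*(14535 - 5364) = 3*9171 = 27513)
√(X + P(-215)) = √(27513 + 1) = √27514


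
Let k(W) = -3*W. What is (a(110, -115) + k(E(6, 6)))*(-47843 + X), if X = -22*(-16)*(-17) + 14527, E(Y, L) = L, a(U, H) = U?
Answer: -3615600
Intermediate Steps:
X = 8543 (X = 352*(-17) + 14527 = -5984 + 14527 = 8543)
(a(110, -115) + k(E(6, 6)))*(-47843 + X) = (110 - 3*6)*(-47843 + 8543) = (110 - 18)*(-39300) = 92*(-39300) = -3615600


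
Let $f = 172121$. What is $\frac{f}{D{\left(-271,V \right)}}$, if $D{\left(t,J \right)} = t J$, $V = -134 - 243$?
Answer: $\frac{172121}{102167} \approx 1.6847$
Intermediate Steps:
$V = -377$ ($V = -134 - 243 = -377$)
$D{\left(t,J \right)} = J t$
$\frac{f}{D{\left(-271,V \right)}} = \frac{172121}{\left(-377\right) \left(-271\right)} = \frac{172121}{102167}$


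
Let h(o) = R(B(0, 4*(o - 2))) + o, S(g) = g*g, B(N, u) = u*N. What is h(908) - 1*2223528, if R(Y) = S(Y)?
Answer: -2222620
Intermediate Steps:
B(N, u) = N*u
S(g) = g²
R(Y) = Y²
h(o) = o (h(o) = (0*(4*(o - 2)))² + o = (0*(4*(-2 + o)))² + o = (0*(-8 + 4*o))² + o = 0² + o = 0 + o = o)
h(908) - 1*2223528 = 908 - 1*2223528 = 908 - 2223528 = -2222620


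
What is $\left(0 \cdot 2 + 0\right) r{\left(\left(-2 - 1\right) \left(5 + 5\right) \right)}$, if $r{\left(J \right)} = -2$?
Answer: $0$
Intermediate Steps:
$\left(0 \cdot 2 + 0\right) r{\left(\left(-2 - 1\right) \left(5 + 5\right) \right)} = \left(0 \cdot 2 + 0\right) \left(-2\right) = \left(0 + 0\right) \left(-2\right) = 0 \left(-2\right) = 0$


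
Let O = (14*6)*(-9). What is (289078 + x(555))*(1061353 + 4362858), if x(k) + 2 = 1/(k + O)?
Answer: 315169847602025/201 ≈ 1.5680e+12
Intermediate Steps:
O = -756 (O = 84*(-9) = -756)
x(k) = -2 + 1/(-756 + k) (x(k) = -2 + 1/(k - 756) = -2 + 1/(-756 + k))
(289078 + x(555))*(1061353 + 4362858) = (289078 + (1513 - 2*555)/(-756 + 555))*(1061353 + 4362858) = (289078 + (1513 - 1110)/(-201))*5424211 = (289078 - 1/201*403)*5424211 = (289078 - 403/201)*5424211 = (58104275/201)*5424211 = 315169847602025/201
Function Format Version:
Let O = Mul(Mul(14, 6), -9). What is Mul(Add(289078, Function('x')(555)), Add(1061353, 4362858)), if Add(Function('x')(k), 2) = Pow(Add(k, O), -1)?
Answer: Rational(315169847602025, 201) ≈ 1.5680e+12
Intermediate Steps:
O = -756 (O = Mul(84, -9) = -756)
Function('x')(k) = Add(-2, Pow(Add(-756, k), -1)) (Function('x')(k) = Add(-2, Pow(Add(k, -756), -1)) = Add(-2, Pow(Add(-756, k), -1)))
Mul(Add(289078, Function('x')(555)), Add(1061353, 4362858)) = Mul(Add(289078, Mul(Pow(Add(-756, 555), -1), Add(1513, Mul(-2, 555)))), Add(1061353, 4362858)) = Mul(Add(289078, Mul(Pow(-201, -1), Add(1513, -1110))), 5424211) = Mul(Add(289078, Mul(Rational(-1, 201), 403)), 5424211) = Mul(Add(289078, Rational(-403, 201)), 5424211) = Mul(Rational(58104275, 201), 5424211) = Rational(315169847602025, 201)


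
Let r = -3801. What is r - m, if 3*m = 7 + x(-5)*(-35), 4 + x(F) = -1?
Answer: -11585/3 ≈ -3861.7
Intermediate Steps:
x(F) = -5 (x(F) = -4 - 1 = -5)
m = 182/3 (m = (7 - 5*(-35))/3 = (7 + 175)/3 = (1/3)*182 = 182/3 ≈ 60.667)
r - m = -3801 - 1*182/3 = -3801 - 182/3 = -11585/3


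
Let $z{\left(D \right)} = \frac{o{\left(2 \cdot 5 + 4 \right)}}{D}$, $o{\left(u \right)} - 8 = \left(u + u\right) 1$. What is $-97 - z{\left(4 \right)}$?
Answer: $-106$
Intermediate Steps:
$o{\left(u \right)} = 8 + 2 u$ ($o{\left(u \right)} = 8 + \left(u + u\right) 1 = 8 + 2 u 1 = 8 + 2 u$)
$z{\left(D \right)} = \frac{36}{D}$ ($z{\left(D \right)} = \frac{8 + 2 \left(2 \cdot 5 + 4\right)}{D} = \frac{8 + 2 \left(10 + 4\right)}{D} = \frac{8 + 2 \cdot 14}{D} = \frac{8 + 28}{D} = \frac{36}{D}$)
$-97 - z{\left(4 \right)} = -97 - \frac{36}{4} = -97 - 36 \cdot \frac{1}{4} = -97 - 9 = -106$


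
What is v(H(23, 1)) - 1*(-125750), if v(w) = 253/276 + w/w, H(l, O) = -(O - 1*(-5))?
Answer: 1509023/12 ≈ 1.2575e+5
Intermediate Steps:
H(l, O) = -5 - O (H(l, O) = -(O + 5) = -(5 + O) = -5 - O)
v(w) = 23/12 (v(w) = 253*(1/276) + 1 = 11/12 + 1 = 23/12)
v(H(23, 1)) - 1*(-125750) = 23/12 - 1*(-125750) = 23/12 + 125750 = 1509023/12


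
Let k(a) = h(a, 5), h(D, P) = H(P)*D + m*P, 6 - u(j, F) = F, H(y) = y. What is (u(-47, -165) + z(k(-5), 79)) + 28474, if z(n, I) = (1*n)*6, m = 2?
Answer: 28555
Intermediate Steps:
u(j, F) = 6 - F
h(D, P) = 2*P + D*P (h(D, P) = P*D + 2*P = D*P + 2*P = 2*P + D*P)
k(a) = 10 + 5*a (k(a) = 5*(2 + a) = 10 + 5*a)
z(n, I) = 6*n (z(n, I) = n*6 = 6*n)
(u(-47, -165) + z(k(-5), 79)) + 28474 = ((6 - 1*(-165)) + 6*(10 + 5*(-5))) + 28474 = ((6 + 165) + 6*(10 - 25)) + 28474 = (171 + 6*(-15)) + 28474 = (171 - 90) + 28474 = 81 + 28474 = 28555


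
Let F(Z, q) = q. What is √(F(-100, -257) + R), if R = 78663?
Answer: √78406 ≈ 280.01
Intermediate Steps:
√(F(-100, -257) + R) = √(-257 + 78663) = √78406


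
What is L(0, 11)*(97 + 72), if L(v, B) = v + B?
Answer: 1859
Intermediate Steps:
L(v, B) = B + v
L(0, 11)*(97 + 72) = (11 + 0)*(97 + 72) = 11*169 = 1859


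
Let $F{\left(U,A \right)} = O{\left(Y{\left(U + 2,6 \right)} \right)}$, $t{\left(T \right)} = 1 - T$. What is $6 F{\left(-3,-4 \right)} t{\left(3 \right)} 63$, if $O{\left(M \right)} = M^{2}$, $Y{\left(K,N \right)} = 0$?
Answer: $0$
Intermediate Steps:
$F{\left(U,A \right)} = 0$ ($F{\left(U,A \right)} = 0^{2} = 0$)
$6 F{\left(-3,-4 \right)} t{\left(3 \right)} 63 = 6 \cdot 0 \left(1 - 3\right) 63 = 0 \left(1 - 3\right) 63 = 0 \left(-2\right) 63 = 0 \cdot 63 = 0$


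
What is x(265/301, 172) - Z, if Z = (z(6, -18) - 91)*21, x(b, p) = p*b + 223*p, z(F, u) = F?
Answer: 282047/7 ≈ 40292.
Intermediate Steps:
x(b, p) = 223*p + b*p (x(b, p) = b*p + 223*p = 223*p + b*p)
Z = -1785 (Z = (6 - 91)*21 = -85*21 = -1785)
x(265/301, 172) - Z = 172*(223 + 265/301) - 1*(-1785) = 172*(223 + 265*(1/301)) + 1785 = 172*(223 + 265/301) + 1785 = 172*(67388/301) + 1785 = 269552/7 + 1785 = 282047/7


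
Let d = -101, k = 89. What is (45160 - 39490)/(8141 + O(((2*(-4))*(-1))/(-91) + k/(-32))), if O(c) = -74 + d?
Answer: 405/569 ≈ 0.71177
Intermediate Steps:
O(c) = -175 (O(c) = -74 - 101 = -175)
(45160 - 39490)/(8141 + O(((2*(-4))*(-1))/(-91) + k/(-32))) = (45160 - 39490)/(8141 - 175) = 5670/7966 = 5670*(1/7966) = 405/569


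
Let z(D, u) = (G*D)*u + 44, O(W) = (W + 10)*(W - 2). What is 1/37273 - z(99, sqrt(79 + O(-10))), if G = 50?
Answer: -1640011/37273 - 4950*sqrt(79) ≈ -44041.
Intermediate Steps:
O(W) = (-2 + W)*(10 + W) (O(W) = (10 + W)*(-2 + W) = (-2 + W)*(10 + W))
z(D, u) = 44 + 50*D*u (z(D, u) = (50*D)*u + 44 = 50*D*u + 44 = 44 + 50*D*u)
1/37273 - z(99, sqrt(79 + O(-10))) = 1/37273 - (44 + 50*99*sqrt(79 + (-20 + (-10)**2 + 8*(-10)))) = 1/37273 - (44 + 50*99*sqrt(79 + (-20 + 100 - 80))) = 1/37273 - (44 + 50*99*sqrt(79 + 0)) = 1/37273 - (44 + 50*99*sqrt(79)) = 1/37273 - (44 + 4950*sqrt(79)) = 1/37273 + (-44 - 4950*sqrt(79)) = -1640011/37273 - 4950*sqrt(79)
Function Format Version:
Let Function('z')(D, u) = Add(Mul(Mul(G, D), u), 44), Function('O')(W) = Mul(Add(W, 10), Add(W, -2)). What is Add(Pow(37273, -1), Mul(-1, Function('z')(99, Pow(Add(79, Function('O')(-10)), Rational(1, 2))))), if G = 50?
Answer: Add(Rational(-1640011, 37273), Mul(-4950, Pow(79, Rational(1, 2)))) ≈ -44041.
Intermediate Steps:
Function('O')(W) = Mul(Add(-2, W), Add(10, W)) (Function('O')(W) = Mul(Add(10, W), Add(-2, W)) = Mul(Add(-2, W), Add(10, W)))
Function('z')(D, u) = Add(44, Mul(50, D, u)) (Function('z')(D, u) = Add(Mul(Mul(50, D), u), 44) = Add(Mul(50, D, u), 44) = Add(44, Mul(50, D, u)))
Add(Pow(37273, -1), Mul(-1, Function('z')(99, Pow(Add(79, Function('O')(-10)), Rational(1, 2))))) = Add(Pow(37273, -1), Mul(-1, Add(44, Mul(50, 99, Pow(Add(79, Add(-20, Pow(-10, 2), Mul(8, -10))), Rational(1, 2)))))) = Add(Rational(1, 37273), Mul(-1, Add(44, Mul(50, 99, Pow(Add(79, Add(-20, 100, -80)), Rational(1, 2)))))) = Add(Rational(1, 37273), Mul(-1, Add(44, Mul(50, 99, Pow(Add(79, 0), Rational(1, 2)))))) = Add(Rational(1, 37273), Mul(-1, Add(44, Mul(50, 99, Pow(79, Rational(1, 2)))))) = Add(Rational(1, 37273), Mul(-1, Add(44, Mul(4950, Pow(79, Rational(1, 2)))))) = Add(Rational(1, 37273), Add(-44, Mul(-4950, Pow(79, Rational(1, 2))))) = Add(Rational(-1640011, 37273), Mul(-4950, Pow(79, Rational(1, 2))))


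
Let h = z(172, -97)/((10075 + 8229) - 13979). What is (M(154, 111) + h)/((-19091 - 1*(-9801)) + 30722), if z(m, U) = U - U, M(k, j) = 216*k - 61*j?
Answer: 8831/7144 ≈ 1.2361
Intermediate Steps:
M(k, j) = -61*j + 216*k
z(m, U) = 0
h = 0 (h = 0/((10075 + 8229) - 13979) = 0/(18304 - 13979) = 0/4325 = 0*(1/4325) = 0)
(M(154, 111) + h)/((-19091 - 1*(-9801)) + 30722) = ((-61*111 + 216*154) + 0)/((-19091 - 1*(-9801)) + 30722) = ((-6771 + 33264) + 0)/((-19091 + 9801) + 30722) = (26493 + 0)/(-9290 + 30722) = 26493/21432 = 26493*(1/21432) = 8831/7144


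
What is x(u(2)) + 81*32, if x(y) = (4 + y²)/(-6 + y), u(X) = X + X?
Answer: 2582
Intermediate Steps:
u(X) = 2*X
x(y) = (4 + y²)/(-6 + y)
x(u(2)) + 81*32 = (4 + (2*2)²)/(-6 + 2*2) + 81*32 = (4 + 4²)/(-6 + 4) + 2592 = (4 + 16)/(-2) + 2592 = -½*20 + 2592 = -10 + 2592 = 2582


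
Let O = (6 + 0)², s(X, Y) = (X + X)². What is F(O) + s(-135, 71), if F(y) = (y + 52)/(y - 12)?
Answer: 218711/3 ≈ 72904.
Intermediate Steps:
s(X, Y) = 4*X² (s(X, Y) = (2*X)² = 4*X²)
O = 36 (O = 6² = 36)
F(y) = (52 + y)/(-12 + y)
F(O) + s(-135, 71) = (52 + 36)/(-12 + 36) + 4*(-135)² = 88/24 + 4*18225 = (1/24)*88 + 72900 = 11/3 + 72900 = 218711/3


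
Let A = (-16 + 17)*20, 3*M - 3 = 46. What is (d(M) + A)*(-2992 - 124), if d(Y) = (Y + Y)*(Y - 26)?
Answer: 8294792/9 ≈ 9.2164e+5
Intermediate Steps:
M = 49/3 (M = 1 + (⅓)*46 = 1 + 46/3 = 49/3 ≈ 16.333)
d(Y) = 2*Y*(-26 + Y) (d(Y) = (2*Y)*(-26 + Y) = 2*Y*(-26 + Y))
A = 20 (A = 1*20 = 20)
(d(M) + A)*(-2992 - 124) = (2*(49/3)*(-26 + 49/3) + 20)*(-2992 - 124) = (2*(49/3)*(-29/3) + 20)*(-3116) = (-2842/9 + 20)*(-3116) = -2662/9*(-3116) = 8294792/9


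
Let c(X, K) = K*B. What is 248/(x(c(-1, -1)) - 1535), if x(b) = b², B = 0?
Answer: -248/1535 ≈ -0.16156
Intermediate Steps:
c(X, K) = 0 (c(X, K) = K*0 = 0)
248/(x(c(-1, -1)) - 1535) = 248/(0² - 1535) = 248/(0 - 1535) = 248/(-1535) = 248*(-1/1535) = -248/1535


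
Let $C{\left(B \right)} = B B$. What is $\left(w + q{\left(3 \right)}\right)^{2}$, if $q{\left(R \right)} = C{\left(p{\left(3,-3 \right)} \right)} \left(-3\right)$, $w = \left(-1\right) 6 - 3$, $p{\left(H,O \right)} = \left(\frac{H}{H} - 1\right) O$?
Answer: $81$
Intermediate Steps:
$p{\left(H,O \right)} = 0$ ($p{\left(H,O \right)} = \left(1 - 1\right) O = 0 O = 0$)
$w = -9$ ($w = -6 - 3 = -9$)
$C{\left(B \right)} = B^{2}$
$q{\left(R \right)} = 0$ ($q{\left(R \right)} = 0^{2} \left(-3\right) = 0 \left(-3\right) = 0$)
$\left(w + q{\left(3 \right)}\right)^{2} = \left(-9 + 0\right)^{2} = \left(-9\right)^{2} = 81$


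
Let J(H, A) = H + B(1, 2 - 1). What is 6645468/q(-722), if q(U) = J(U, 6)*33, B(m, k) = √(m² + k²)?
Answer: -799671316/2867051 - 1107578*√2/2867051 ≈ -279.46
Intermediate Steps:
B(m, k) = √(k² + m²)
J(H, A) = H + √2 (J(H, A) = H + √((2 - 1)² + 1²) = H + √(1² + 1) = H + √(1 + 1) = H + √2)
q(U) = 33*U + 33*√2 (q(U) = (U + √2)*33 = 33*U + 33*√2)
6645468/q(-722) = 6645468/(33*(-722) + 33*√2) = 6645468/(-23826 + 33*√2)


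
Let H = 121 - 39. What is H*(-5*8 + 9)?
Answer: -2542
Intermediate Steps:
H = 82
H*(-5*8 + 9) = 82*(-5*8 + 9) = 82*(-40 + 9) = 82*(-31) = -2542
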